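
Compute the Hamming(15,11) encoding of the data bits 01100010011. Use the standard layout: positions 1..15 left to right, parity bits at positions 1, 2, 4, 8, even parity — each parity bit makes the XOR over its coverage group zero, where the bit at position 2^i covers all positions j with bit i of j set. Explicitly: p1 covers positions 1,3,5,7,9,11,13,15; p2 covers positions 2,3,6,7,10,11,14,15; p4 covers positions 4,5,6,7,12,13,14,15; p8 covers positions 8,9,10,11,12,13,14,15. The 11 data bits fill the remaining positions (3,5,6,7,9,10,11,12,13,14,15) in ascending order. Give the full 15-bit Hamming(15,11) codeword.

100011010010011

Place data bits at non-power-of-two positions: b3=0, b5=1, b6=1, b7=0, b9=0, b10=0, b11=1, b12=0, b13=0, b14=1, b15=1.
p1 = XOR of data positions {3,5,7,9,11,13,15} = 0⊕1⊕0⊕0⊕1⊕0⊕1 = 1
p2 = XOR of data positions {3,6,7,10,11,14,15} = 0⊕1⊕0⊕0⊕1⊕1⊕1 = 0
p4 = XOR of data positions {5,6,7,12,13,14,15} = 1⊕1⊕0⊕0⊕0⊕1⊕1 = 0
p8 = XOR of data positions {9,10,11,12,13,14,15} = 0⊕0⊕1⊕0⊕0⊕1⊕1 = 1
Codeword b1..b15 = 100011010010011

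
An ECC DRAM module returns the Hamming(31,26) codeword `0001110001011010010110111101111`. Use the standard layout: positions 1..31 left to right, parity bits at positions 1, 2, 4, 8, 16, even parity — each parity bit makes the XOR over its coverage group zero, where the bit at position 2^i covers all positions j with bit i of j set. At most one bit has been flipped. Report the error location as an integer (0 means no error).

28

s1: b1⊕b3⊕b5⊕b7⊕b9⊕b11⊕b13⊕b15⊕b17⊕b19⊕b21⊕b23⊕b25⊕b27⊕b29⊕b31 = 0⊕0⊕1⊕0⊕0⊕0⊕1⊕1⊕0⊕0⊕1⊕1⊕1⊕0⊕1⊕1 = 0
s2: b2⊕b3⊕b6⊕b7⊕b10⊕b11⊕b14⊕b15⊕b18⊕b19⊕b22⊕b23⊕b26⊕b27⊕b30⊕b31 = 0⊕0⊕1⊕0⊕1⊕0⊕0⊕1⊕1⊕0⊕0⊕1⊕1⊕0⊕1⊕1 = 0
s4: b4⊕b5⊕b6⊕b7⊕b12⊕b13⊕b14⊕b15⊕b20⊕b21⊕b22⊕b23⊕b28⊕b29⊕b30⊕b31 = 1⊕1⊕1⊕0⊕1⊕1⊕0⊕1⊕1⊕1⊕0⊕1⊕1⊕1⊕1⊕1 = 1
s8: b8⊕b9⊕b10⊕b11⊕b12⊕b13⊕b14⊕b15⊕b24⊕b25⊕b26⊕b27⊕b28⊕b29⊕b30⊕b31 = 0⊕0⊕1⊕0⊕1⊕1⊕0⊕1⊕1⊕1⊕1⊕0⊕1⊕1⊕1⊕1 = 1
s16: b16⊕b17⊕b18⊕b19⊕b20⊕b21⊕b22⊕b23⊕b24⊕b25⊕b26⊕b27⊕b28⊕b29⊕b30⊕b31 = 0⊕0⊕1⊕0⊕1⊕1⊕0⊕1⊕1⊕1⊕1⊕0⊕1⊕1⊕1⊕1 = 1
Syndrome (s16...s1) = 11100 → position 28.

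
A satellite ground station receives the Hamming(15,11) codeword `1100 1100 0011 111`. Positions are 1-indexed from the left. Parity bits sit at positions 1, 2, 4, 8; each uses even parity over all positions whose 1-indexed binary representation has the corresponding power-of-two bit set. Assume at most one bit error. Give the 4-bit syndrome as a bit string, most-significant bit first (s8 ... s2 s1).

s1: b1⊕b3⊕b5⊕b7⊕b9⊕b11⊕b13⊕b15 = 1⊕0⊕1⊕0⊕0⊕1⊕1⊕1 = 1
s2: b2⊕b3⊕b6⊕b7⊕b10⊕b11⊕b14⊕b15 = 1⊕0⊕1⊕0⊕0⊕1⊕1⊕1 = 1
s4: b4⊕b5⊕b6⊕b7⊕b12⊕b13⊕b14⊕b15 = 0⊕1⊕1⊕0⊕1⊕1⊕1⊕1 = 0
s8: b8⊕b9⊕b10⊕b11⊕b12⊕b13⊕b14⊕b15 = 0⊕0⊕0⊕1⊕1⊕1⊕1⊕1 = 1
Syndrome (s8...s1) = 1011 → position 11.

1011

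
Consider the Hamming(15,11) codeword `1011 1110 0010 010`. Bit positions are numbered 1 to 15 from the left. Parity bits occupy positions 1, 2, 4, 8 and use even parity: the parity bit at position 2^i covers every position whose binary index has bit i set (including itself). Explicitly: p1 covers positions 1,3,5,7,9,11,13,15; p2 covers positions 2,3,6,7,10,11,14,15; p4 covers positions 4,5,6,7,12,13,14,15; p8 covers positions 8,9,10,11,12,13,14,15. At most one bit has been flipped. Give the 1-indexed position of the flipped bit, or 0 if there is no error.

7

s1: b1⊕b3⊕b5⊕b7⊕b9⊕b11⊕b13⊕b15 = 1⊕1⊕1⊕1⊕0⊕1⊕0⊕0 = 1
s2: b2⊕b3⊕b6⊕b7⊕b10⊕b11⊕b14⊕b15 = 0⊕1⊕1⊕1⊕0⊕1⊕1⊕0 = 1
s4: b4⊕b5⊕b6⊕b7⊕b12⊕b13⊕b14⊕b15 = 1⊕1⊕1⊕1⊕0⊕0⊕1⊕0 = 1
s8: b8⊕b9⊕b10⊕b11⊕b12⊕b13⊕b14⊕b15 = 0⊕0⊕0⊕1⊕0⊕0⊕1⊕0 = 0
Syndrome (s8...s1) = 0111 → position 7.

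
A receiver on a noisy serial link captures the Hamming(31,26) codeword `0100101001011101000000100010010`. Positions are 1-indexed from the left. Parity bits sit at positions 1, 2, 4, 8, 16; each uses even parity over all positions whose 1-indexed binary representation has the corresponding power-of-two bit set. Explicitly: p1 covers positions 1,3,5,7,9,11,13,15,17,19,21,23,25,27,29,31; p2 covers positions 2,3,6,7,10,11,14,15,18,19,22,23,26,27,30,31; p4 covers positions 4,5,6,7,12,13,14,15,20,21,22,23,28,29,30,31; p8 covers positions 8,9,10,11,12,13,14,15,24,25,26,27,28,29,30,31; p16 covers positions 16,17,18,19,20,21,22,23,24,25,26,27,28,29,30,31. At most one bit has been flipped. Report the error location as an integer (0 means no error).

7

s1: b1⊕b3⊕b5⊕b7⊕b9⊕b11⊕b13⊕b15⊕b17⊕b19⊕b21⊕b23⊕b25⊕b27⊕b29⊕b31 = 0⊕0⊕1⊕1⊕0⊕0⊕1⊕0⊕0⊕0⊕0⊕1⊕0⊕1⊕0⊕0 = 1
s2: b2⊕b3⊕b6⊕b7⊕b10⊕b11⊕b14⊕b15⊕b18⊕b19⊕b22⊕b23⊕b26⊕b27⊕b30⊕b31 = 1⊕0⊕0⊕1⊕1⊕0⊕1⊕0⊕0⊕0⊕0⊕1⊕0⊕1⊕1⊕0 = 1
s4: b4⊕b5⊕b6⊕b7⊕b12⊕b13⊕b14⊕b15⊕b20⊕b21⊕b22⊕b23⊕b28⊕b29⊕b30⊕b31 = 0⊕1⊕0⊕1⊕1⊕1⊕1⊕0⊕0⊕0⊕0⊕1⊕0⊕0⊕1⊕0 = 1
s8: b8⊕b9⊕b10⊕b11⊕b12⊕b13⊕b14⊕b15⊕b24⊕b25⊕b26⊕b27⊕b28⊕b29⊕b30⊕b31 = 0⊕0⊕1⊕0⊕1⊕1⊕1⊕0⊕0⊕0⊕0⊕1⊕0⊕0⊕1⊕0 = 0
s16: b16⊕b17⊕b18⊕b19⊕b20⊕b21⊕b22⊕b23⊕b24⊕b25⊕b26⊕b27⊕b28⊕b29⊕b30⊕b31 = 1⊕0⊕0⊕0⊕0⊕0⊕0⊕1⊕0⊕0⊕0⊕1⊕0⊕0⊕1⊕0 = 0
Syndrome (s16...s1) = 00111 → position 7.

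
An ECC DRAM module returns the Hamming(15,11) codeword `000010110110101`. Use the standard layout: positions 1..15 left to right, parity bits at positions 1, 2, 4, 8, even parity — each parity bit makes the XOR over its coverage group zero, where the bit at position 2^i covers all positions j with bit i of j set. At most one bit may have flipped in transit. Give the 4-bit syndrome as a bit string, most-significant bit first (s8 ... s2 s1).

1001

s1: b1⊕b3⊕b5⊕b7⊕b9⊕b11⊕b13⊕b15 = 0⊕0⊕1⊕1⊕0⊕1⊕1⊕1 = 1
s2: b2⊕b3⊕b6⊕b7⊕b10⊕b11⊕b14⊕b15 = 0⊕0⊕0⊕1⊕1⊕1⊕0⊕1 = 0
s4: b4⊕b5⊕b6⊕b7⊕b12⊕b13⊕b14⊕b15 = 0⊕1⊕0⊕1⊕0⊕1⊕0⊕1 = 0
s8: b8⊕b9⊕b10⊕b11⊕b12⊕b13⊕b14⊕b15 = 1⊕0⊕1⊕1⊕0⊕1⊕0⊕1 = 1
Syndrome (s8...s1) = 1001 → position 9.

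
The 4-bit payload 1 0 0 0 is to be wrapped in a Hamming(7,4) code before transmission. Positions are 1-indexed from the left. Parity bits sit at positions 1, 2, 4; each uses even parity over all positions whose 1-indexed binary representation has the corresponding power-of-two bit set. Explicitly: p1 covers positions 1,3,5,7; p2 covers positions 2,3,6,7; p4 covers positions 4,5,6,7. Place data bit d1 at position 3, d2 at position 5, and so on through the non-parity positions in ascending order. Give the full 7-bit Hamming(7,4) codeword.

1110000

Place data bits at non-power-of-two positions: b3=1, b5=0, b6=0, b7=0.
p1 = XOR of data positions {3,5,7} = 1⊕0⊕0 = 1
p2 = XOR of data positions {3,6,7} = 1⊕0⊕0 = 1
p4 = XOR of data positions {5,6,7} = 0⊕0⊕0 = 0
Codeword b1..b7 = 1110000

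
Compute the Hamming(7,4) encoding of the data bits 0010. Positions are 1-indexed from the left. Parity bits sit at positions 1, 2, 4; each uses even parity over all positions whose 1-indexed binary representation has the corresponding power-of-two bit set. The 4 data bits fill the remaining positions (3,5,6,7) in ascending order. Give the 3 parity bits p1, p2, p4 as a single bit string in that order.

Place data bits at non-power-of-two positions: b3=0, b5=0, b6=1, b7=0.
p1 = XOR of data positions {3,5,7} = 0⊕0⊕0 = 0
p2 = XOR of data positions {3,6,7} = 0⊕1⊕0 = 1
p4 = XOR of data positions {5,6,7} = 0⊕1⊕0 = 1
Parity bits p1,p2,p4 = 011

011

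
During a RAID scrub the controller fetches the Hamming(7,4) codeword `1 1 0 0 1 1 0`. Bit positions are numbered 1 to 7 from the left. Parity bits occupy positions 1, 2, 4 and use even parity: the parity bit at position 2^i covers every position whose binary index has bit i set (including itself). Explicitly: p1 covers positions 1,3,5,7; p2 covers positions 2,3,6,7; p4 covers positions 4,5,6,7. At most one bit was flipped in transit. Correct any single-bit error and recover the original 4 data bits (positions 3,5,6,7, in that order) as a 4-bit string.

s1: b1⊕b3⊕b5⊕b7 = 1⊕0⊕1⊕0 = 0
s2: b2⊕b3⊕b6⊕b7 = 1⊕0⊕1⊕0 = 0
s4: b4⊕b5⊕b6⊕b7 = 0⊕1⊕1⊕0 = 0
Syndrome (s4...s1) = 000 → position 0 (no error).
No correction needed.
Data bits at positions 3,5,6,7: 0110

0110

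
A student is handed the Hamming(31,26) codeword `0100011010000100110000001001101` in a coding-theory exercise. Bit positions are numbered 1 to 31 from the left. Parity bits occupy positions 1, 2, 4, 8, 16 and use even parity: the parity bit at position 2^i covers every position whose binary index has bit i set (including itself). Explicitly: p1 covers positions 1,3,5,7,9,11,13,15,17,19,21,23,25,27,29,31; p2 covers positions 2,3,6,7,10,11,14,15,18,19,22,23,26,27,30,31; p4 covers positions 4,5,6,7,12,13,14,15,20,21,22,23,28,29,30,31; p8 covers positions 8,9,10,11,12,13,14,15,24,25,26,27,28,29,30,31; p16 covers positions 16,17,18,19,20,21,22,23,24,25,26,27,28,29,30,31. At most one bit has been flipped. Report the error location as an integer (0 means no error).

0

s1: b1⊕b3⊕b5⊕b7⊕b9⊕b11⊕b13⊕b15⊕b17⊕b19⊕b21⊕b23⊕b25⊕b27⊕b29⊕b31 = 0⊕0⊕0⊕1⊕1⊕0⊕0⊕0⊕1⊕0⊕0⊕0⊕1⊕0⊕1⊕1 = 0
s2: b2⊕b3⊕b6⊕b7⊕b10⊕b11⊕b14⊕b15⊕b18⊕b19⊕b22⊕b23⊕b26⊕b27⊕b30⊕b31 = 1⊕0⊕1⊕1⊕0⊕0⊕1⊕0⊕1⊕0⊕0⊕0⊕0⊕0⊕0⊕1 = 0
s4: b4⊕b5⊕b6⊕b7⊕b12⊕b13⊕b14⊕b15⊕b20⊕b21⊕b22⊕b23⊕b28⊕b29⊕b30⊕b31 = 0⊕0⊕1⊕1⊕0⊕0⊕1⊕0⊕0⊕0⊕0⊕0⊕1⊕1⊕0⊕1 = 0
s8: b8⊕b9⊕b10⊕b11⊕b12⊕b13⊕b14⊕b15⊕b24⊕b25⊕b26⊕b27⊕b28⊕b29⊕b30⊕b31 = 0⊕1⊕0⊕0⊕0⊕0⊕1⊕0⊕0⊕1⊕0⊕0⊕1⊕1⊕0⊕1 = 0
s16: b16⊕b17⊕b18⊕b19⊕b20⊕b21⊕b22⊕b23⊕b24⊕b25⊕b26⊕b27⊕b28⊕b29⊕b30⊕b31 = 0⊕1⊕1⊕0⊕0⊕0⊕0⊕0⊕0⊕1⊕0⊕0⊕1⊕1⊕0⊕1 = 0
Syndrome (s16...s1) = 00000 → position 0 (no error).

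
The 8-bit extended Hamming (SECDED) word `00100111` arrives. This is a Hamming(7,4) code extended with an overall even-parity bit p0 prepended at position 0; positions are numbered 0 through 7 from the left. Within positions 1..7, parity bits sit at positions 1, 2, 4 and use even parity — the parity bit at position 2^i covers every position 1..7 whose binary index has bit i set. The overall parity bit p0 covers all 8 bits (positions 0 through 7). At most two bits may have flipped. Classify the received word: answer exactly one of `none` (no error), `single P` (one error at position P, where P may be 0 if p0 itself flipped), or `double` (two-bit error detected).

s1: b1⊕b3⊕b5⊕b7 = 0⊕0⊕1⊕1 = 0
s2: b2⊕b3⊕b6⊕b7 = 1⊕0⊕1⊕1 = 1
s4: b4⊕b5⊕b6⊕b7 = 0⊕1⊕1⊕1 = 1
Syndrome (s4...s1) = 110 → position 6.
Overall parity (XOR of all 8 bits, including p0): 0⊕0⊕1⊕0⊕0⊕1⊕1⊕1 = 0
Overall=0, syndrome position=6 → double-bit error detected (uncorrectable).

double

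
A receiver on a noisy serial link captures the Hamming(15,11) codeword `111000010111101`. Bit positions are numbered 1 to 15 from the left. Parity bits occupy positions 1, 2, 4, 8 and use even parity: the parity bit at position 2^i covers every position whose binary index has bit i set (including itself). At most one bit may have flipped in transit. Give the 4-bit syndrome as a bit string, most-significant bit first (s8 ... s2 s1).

s1: b1⊕b3⊕b5⊕b7⊕b9⊕b11⊕b13⊕b15 = 1⊕1⊕0⊕0⊕0⊕1⊕1⊕1 = 1
s2: b2⊕b3⊕b6⊕b7⊕b10⊕b11⊕b14⊕b15 = 1⊕1⊕0⊕0⊕1⊕1⊕0⊕1 = 1
s4: b4⊕b5⊕b6⊕b7⊕b12⊕b13⊕b14⊕b15 = 0⊕0⊕0⊕0⊕1⊕1⊕0⊕1 = 1
s8: b8⊕b9⊕b10⊕b11⊕b12⊕b13⊕b14⊕b15 = 1⊕0⊕1⊕1⊕1⊕1⊕0⊕1 = 0
Syndrome (s8...s1) = 0111 → position 7.

0111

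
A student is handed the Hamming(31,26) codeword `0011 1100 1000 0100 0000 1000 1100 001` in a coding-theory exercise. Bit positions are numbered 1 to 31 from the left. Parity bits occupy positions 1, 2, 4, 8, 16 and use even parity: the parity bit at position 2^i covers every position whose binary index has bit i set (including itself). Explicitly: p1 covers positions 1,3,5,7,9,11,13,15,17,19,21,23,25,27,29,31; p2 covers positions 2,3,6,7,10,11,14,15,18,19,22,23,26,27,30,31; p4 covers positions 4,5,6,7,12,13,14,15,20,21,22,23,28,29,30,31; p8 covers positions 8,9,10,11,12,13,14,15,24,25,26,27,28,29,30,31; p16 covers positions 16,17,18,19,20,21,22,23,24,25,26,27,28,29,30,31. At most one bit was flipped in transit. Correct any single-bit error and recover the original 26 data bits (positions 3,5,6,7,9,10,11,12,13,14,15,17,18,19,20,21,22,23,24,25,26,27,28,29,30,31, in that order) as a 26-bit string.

11101100010000010001100001

s1: b1⊕b3⊕b5⊕b7⊕b9⊕b11⊕b13⊕b15⊕b17⊕b19⊕b21⊕b23⊕b25⊕b27⊕b29⊕b31 = 0⊕1⊕1⊕0⊕1⊕0⊕0⊕0⊕0⊕0⊕1⊕0⊕1⊕0⊕0⊕1 = 0
s2: b2⊕b3⊕b6⊕b7⊕b10⊕b11⊕b14⊕b15⊕b18⊕b19⊕b22⊕b23⊕b26⊕b27⊕b30⊕b31 = 0⊕1⊕1⊕0⊕0⊕0⊕1⊕0⊕0⊕0⊕0⊕0⊕1⊕0⊕0⊕1 = 1
s4: b4⊕b5⊕b6⊕b7⊕b12⊕b13⊕b14⊕b15⊕b20⊕b21⊕b22⊕b23⊕b28⊕b29⊕b30⊕b31 = 1⊕1⊕1⊕0⊕0⊕0⊕1⊕0⊕0⊕1⊕0⊕0⊕0⊕0⊕0⊕1 = 0
s8: b8⊕b9⊕b10⊕b11⊕b12⊕b13⊕b14⊕b15⊕b24⊕b25⊕b26⊕b27⊕b28⊕b29⊕b30⊕b31 = 0⊕1⊕0⊕0⊕0⊕0⊕1⊕0⊕0⊕1⊕1⊕0⊕0⊕0⊕0⊕1 = 1
s16: b16⊕b17⊕b18⊕b19⊕b20⊕b21⊕b22⊕b23⊕b24⊕b25⊕b26⊕b27⊕b28⊕b29⊕b30⊕b31 = 0⊕0⊕0⊕0⊕0⊕1⊕0⊕0⊕0⊕1⊕1⊕0⊕0⊕0⊕0⊕1 = 0
Syndrome (s16...s1) = 01010 → position 10.
Flip bit 10: corrected codeword = 0011110011000100000010001100001
Data bits at positions 3,5,6,7,9,10,11,12,13,14,15,17,18,19,20,21,22,23,24,25,26,27,28,29,30,31: 11101100010000010001100001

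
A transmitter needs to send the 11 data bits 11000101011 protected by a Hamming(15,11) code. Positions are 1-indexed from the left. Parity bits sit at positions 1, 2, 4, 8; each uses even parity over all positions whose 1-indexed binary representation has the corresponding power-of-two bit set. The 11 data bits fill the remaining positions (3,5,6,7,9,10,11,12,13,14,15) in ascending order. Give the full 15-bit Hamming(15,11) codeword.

101010000101011

Place data bits at non-power-of-two positions: b3=1, b5=1, b6=0, b7=0, b9=0, b10=1, b11=0, b12=1, b13=0, b14=1, b15=1.
p1 = XOR of data positions {3,5,7,9,11,13,15} = 1⊕1⊕0⊕0⊕0⊕0⊕1 = 1
p2 = XOR of data positions {3,6,7,10,11,14,15} = 1⊕0⊕0⊕1⊕0⊕1⊕1 = 0
p4 = XOR of data positions {5,6,7,12,13,14,15} = 1⊕0⊕0⊕1⊕0⊕1⊕1 = 0
p8 = XOR of data positions {9,10,11,12,13,14,15} = 0⊕1⊕0⊕1⊕0⊕1⊕1 = 0
Codeword b1..b15 = 101010000101011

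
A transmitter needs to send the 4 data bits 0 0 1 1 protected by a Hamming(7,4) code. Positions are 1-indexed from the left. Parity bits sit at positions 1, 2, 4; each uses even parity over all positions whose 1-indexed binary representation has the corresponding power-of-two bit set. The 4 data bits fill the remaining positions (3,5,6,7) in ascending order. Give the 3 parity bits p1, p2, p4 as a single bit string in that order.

Place data bits at non-power-of-two positions: b3=0, b5=0, b6=1, b7=1.
p1 = XOR of data positions {3,5,7} = 0⊕0⊕1 = 1
p2 = XOR of data positions {3,6,7} = 0⊕1⊕1 = 0
p4 = XOR of data positions {5,6,7} = 0⊕1⊕1 = 0
Parity bits p1,p2,p4 = 100

100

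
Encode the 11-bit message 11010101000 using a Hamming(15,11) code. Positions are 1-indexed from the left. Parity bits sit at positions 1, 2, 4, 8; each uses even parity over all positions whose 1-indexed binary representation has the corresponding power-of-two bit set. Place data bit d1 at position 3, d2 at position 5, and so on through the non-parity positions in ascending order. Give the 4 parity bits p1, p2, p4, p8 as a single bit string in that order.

1110

Place data bits at non-power-of-two positions: b3=1, b5=1, b6=0, b7=1, b9=0, b10=1, b11=0, b12=1, b13=0, b14=0, b15=0.
p1 = XOR of data positions {3,5,7,9,11,13,15} = 1⊕1⊕1⊕0⊕0⊕0⊕0 = 1
p2 = XOR of data positions {3,6,7,10,11,14,15} = 1⊕0⊕1⊕1⊕0⊕0⊕0 = 1
p4 = XOR of data positions {5,6,7,12,13,14,15} = 1⊕0⊕1⊕1⊕0⊕0⊕0 = 1
p8 = XOR of data positions {9,10,11,12,13,14,15} = 0⊕1⊕0⊕1⊕0⊕0⊕0 = 0
Parity bits p1,p2,p4,p8 = 1110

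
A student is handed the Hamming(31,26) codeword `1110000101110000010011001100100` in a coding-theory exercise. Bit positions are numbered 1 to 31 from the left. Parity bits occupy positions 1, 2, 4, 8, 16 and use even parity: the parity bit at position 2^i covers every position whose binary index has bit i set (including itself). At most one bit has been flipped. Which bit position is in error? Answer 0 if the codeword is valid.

10

s1: b1⊕b3⊕b5⊕b7⊕b9⊕b11⊕b13⊕b15⊕b17⊕b19⊕b21⊕b23⊕b25⊕b27⊕b29⊕b31 = 1⊕1⊕0⊕0⊕0⊕1⊕0⊕0⊕0⊕0⊕1⊕0⊕1⊕0⊕1⊕0 = 0
s2: b2⊕b3⊕b6⊕b7⊕b10⊕b11⊕b14⊕b15⊕b18⊕b19⊕b22⊕b23⊕b26⊕b27⊕b30⊕b31 = 1⊕1⊕0⊕0⊕1⊕1⊕0⊕0⊕1⊕0⊕1⊕0⊕1⊕0⊕0⊕0 = 1
s4: b4⊕b5⊕b6⊕b7⊕b12⊕b13⊕b14⊕b15⊕b20⊕b21⊕b22⊕b23⊕b28⊕b29⊕b30⊕b31 = 0⊕0⊕0⊕0⊕1⊕0⊕0⊕0⊕0⊕1⊕1⊕0⊕0⊕1⊕0⊕0 = 0
s8: b8⊕b9⊕b10⊕b11⊕b12⊕b13⊕b14⊕b15⊕b24⊕b25⊕b26⊕b27⊕b28⊕b29⊕b30⊕b31 = 1⊕0⊕1⊕1⊕1⊕0⊕0⊕0⊕0⊕1⊕1⊕0⊕0⊕1⊕0⊕0 = 1
s16: b16⊕b17⊕b18⊕b19⊕b20⊕b21⊕b22⊕b23⊕b24⊕b25⊕b26⊕b27⊕b28⊕b29⊕b30⊕b31 = 0⊕0⊕1⊕0⊕0⊕1⊕1⊕0⊕0⊕1⊕1⊕0⊕0⊕1⊕0⊕0 = 0
Syndrome (s16...s1) = 01010 → position 10.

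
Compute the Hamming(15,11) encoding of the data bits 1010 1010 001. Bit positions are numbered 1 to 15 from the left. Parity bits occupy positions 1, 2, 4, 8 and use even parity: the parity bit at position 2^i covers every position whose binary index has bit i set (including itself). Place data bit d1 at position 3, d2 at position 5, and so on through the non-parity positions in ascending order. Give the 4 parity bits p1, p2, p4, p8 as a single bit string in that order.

Place data bits at non-power-of-two positions: b3=1, b5=0, b6=1, b7=0, b9=1, b10=0, b11=1, b12=0, b13=0, b14=0, b15=1.
p1 = XOR of data positions {3,5,7,9,11,13,15} = 1⊕0⊕0⊕1⊕1⊕0⊕1 = 0
p2 = XOR of data positions {3,6,7,10,11,14,15} = 1⊕1⊕0⊕0⊕1⊕0⊕1 = 0
p4 = XOR of data positions {5,6,7,12,13,14,15} = 0⊕1⊕0⊕0⊕0⊕0⊕1 = 0
p8 = XOR of data positions {9,10,11,12,13,14,15} = 1⊕0⊕1⊕0⊕0⊕0⊕1 = 1
Parity bits p1,p2,p4,p8 = 0001

0001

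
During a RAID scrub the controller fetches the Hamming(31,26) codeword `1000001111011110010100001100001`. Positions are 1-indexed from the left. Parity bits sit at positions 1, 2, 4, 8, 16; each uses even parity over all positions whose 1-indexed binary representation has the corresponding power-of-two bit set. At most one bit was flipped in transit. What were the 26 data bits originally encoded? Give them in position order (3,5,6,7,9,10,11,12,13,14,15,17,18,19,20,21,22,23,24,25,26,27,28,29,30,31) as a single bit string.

00011101111010100101100001

s1: b1⊕b3⊕b5⊕b7⊕b9⊕b11⊕b13⊕b15⊕b17⊕b19⊕b21⊕b23⊕b25⊕b27⊕b29⊕b31 = 1⊕0⊕0⊕1⊕1⊕0⊕1⊕1⊕0⊕0⊕0⊕0⊕1⊕0⊕0⊕1 = 1
s2: b2⊕b3⊕b6⊕b7⊕b10⊕b11⊕b14⊕b15⊕b18⊕b19⊕b22⊕b23⊕b26⊕b27⊕b30⊕b31 = 0⊕0⊕0⊕1⊕1⊕0⊕1⊕1⊕1⊕0⊕0⊕0⊕1⊕0⊕0⊕1 = 1
s4: b4⊕b5⊕b6⊕b7⊕b12⊕b13⊕b14⊕b15⊕b20⊕b21⊕b22⊕b23⊕b28⊕b29⊕b30⊕b31 = 0⊕0⊕0⊕1⊕1⊕1⊕1⊕1⊕1⊕0⊕0⊕0⊕0⊕0⊕0⊕1 = 1
s8: b8⊕b9⊕b10⊕b11⊕b12⊕b13⊕b14⊕b15⊕b24⊕b25⊕b26⊕b27⊕b28⊕b29⊕b30⊕b31 = 1⊕1⊕1⊕0⊕1⊕1⊕1⊕1⊕0⊕1⊕1⊕0⊕0⊕0⊕0⊕1 = 0
s16: b16⊕b17⊕b18⊕b19⊕b20⊕b21⊕b22⊕b23⊕b24⊕b25⊕b26⊕b27⊕b28⊕b29⊕b30⊕b31 = 0⊕0⊕1⊕0⊕1⊕0⊕0⊕0⊕0⊕1⊕1⊕0⊕0⊕0⊕0⊕1 = 1
Syndrome (s16...s1) = 10111 → position 23.
Flip bit 23: corrected codeword = 1000001111011110010100101100001
Data bits at positions 3,5,6,7,9,10,11,12,13,14,15,17,18,19,20,21,22,23,24,25,26,27,28,29,30,31: 00011101111010100101100001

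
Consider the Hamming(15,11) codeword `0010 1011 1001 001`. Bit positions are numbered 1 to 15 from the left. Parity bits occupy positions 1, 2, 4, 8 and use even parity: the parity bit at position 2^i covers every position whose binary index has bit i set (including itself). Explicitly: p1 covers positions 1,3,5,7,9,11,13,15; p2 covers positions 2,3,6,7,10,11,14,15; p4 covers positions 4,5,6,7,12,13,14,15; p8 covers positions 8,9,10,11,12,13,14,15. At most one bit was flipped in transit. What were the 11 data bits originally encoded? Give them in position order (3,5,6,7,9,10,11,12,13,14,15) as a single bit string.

01011001001

s1: b1⊕b3⊕b5⊕b7⊕b9⊕b11⊕b13⊕b15 = 0⊕1⊕1⊕1⊕1⊕0⊕0⊕1 = 1
s2: b2⊕b3⊕b6⊕b7⊕b10⊕b11⊕b14⊕b15 = 0⊕1⊕0⊕1⊕0⊕0⊕0⊕1 = 1
s4: b4⊕b5⊕b6⊕b7⊕b12⊕b13⊕b14⊕b15 = 0⊕1⊕0⊕1⊕1⊕0⊕0⊕1 = 0
s8: b8⊕b9⊕b10⊕b11⊕b12⊕b13⊕b14⊕b15 = 1⊕1⊕0⊕0⊕1⊕0⊕0⊕1 = 0
Syndrome (s8...s1) = 0011 → position 3.
Flip bit 3: corrected codeword = 000010111001001
Data bits at positions 3,5,6,7,9,10,11,12,13,14,15: 01011001001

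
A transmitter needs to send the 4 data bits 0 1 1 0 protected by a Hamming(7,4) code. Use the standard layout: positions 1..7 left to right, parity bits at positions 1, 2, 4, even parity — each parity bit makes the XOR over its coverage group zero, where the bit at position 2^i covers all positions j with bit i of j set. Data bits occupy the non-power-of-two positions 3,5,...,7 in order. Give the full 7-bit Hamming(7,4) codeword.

Place data bits at non-power-of-two positions: b3=0, b5=1, b6=1, b7=0.
p1 = XOR of data positions {3,5,7} = 0⊕1⊕0 = 1
p2 = XOR of data positions {3,6,7} = 0⊕1⊕0 = 1
p4 = XOR of data positions {5,6,7} = 1⊕1⊕0 = 0
Codeword b1..b7 = 1100110

1100110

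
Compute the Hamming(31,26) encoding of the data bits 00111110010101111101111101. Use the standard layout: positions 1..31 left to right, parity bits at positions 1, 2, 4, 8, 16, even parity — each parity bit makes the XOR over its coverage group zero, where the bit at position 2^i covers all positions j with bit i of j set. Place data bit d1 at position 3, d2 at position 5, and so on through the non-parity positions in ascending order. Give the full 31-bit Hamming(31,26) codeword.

Place data bits at non-power-of-two positions: b3=0, b5=0, b6=1, b7=1, b9=1, b10=1, b11=1, b12=0, b13=0, b14=1, b15=0, b17=1, b18=0, b19=1, b20=1, b21=1, b22=1, b23=1, b24=0, b25=1, b26=1, b27=1, b28=1, b29=1, b30=0, b31=1.
p1 = XOR of data positions {3,5,7,9,11,13,15,17,19,21,23,25,27,29,31} = 0⊕0⊕1⊕1⊕1⊕0⊕0⊕1⊕1⊕1⊕1⊕1⊕1⊕1⊕1 = 1
p2 = XOR of data positions {3,6,7,10,11,14,15,18,19,22,23,26,27,30,31} = 0⊕1⊕1⊕1⊕1⊕1⊕0⊕0⊕1⊕1⊕1⊕1⊕1⊕0⊕1 = 1
p4 = XOR of data positions {5,6,7,12,13,14,15,20,21,22,23,28,29,30,31} = 0⊕1⊕1⊕0⊕0⊕1⊕0⊕1⊕1⊕1⊕1⊕1⊕1⊕0⊕1 = 0
p8 = XOR of data positions {9,10,11,12,13,14,15,24,25,26,27,28,29,30,31} = 1⊕1⊕1⊕0⊕0⊕1⊕0⊕0⊕1⊕1⊕1⊕1⊕1⊕0⊕1 = 0
p16 = XOR of data positions {17,18,19,20,21,22,23,24,25,26,27,28,29,30,31} = 1⊕0⊕1⊕1⊕1⊕1⊕1⊕0⊕1⊕1⊕1⊕1⊕1⊕0⊕1 = 0
Codeword b1..b31 = 1100011011100100101111101111101

1100011011100100101111101111101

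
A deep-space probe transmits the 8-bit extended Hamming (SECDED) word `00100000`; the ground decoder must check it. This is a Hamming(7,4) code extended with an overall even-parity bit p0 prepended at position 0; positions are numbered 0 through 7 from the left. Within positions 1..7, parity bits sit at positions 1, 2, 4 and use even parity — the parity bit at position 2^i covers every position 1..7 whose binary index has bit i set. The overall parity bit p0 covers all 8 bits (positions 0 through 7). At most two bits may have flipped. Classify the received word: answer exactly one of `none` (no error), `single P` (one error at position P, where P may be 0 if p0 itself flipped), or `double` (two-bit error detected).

single 2

s1: b1⊕b3⊕b5⊕b7 = 0⊕0⊕0⊕0 = 0
s2: b2⊕b3⊕b6⊕b7 = 1⊕0⊕0⊕0 = 1
s4: b4⊕b5⊕b6⊕b7 = 0⊕0⊕0⊕0 = 0
Syndrome (s4...s1) = 010 → position 2.
Overall parity (XOR of all 8 bits, including p0): 0⊕0⊕1⊕0⊕0⊕0⊕0⊕0 = 1
Overall=1, syndrome position=2 → single-bit error at position 2.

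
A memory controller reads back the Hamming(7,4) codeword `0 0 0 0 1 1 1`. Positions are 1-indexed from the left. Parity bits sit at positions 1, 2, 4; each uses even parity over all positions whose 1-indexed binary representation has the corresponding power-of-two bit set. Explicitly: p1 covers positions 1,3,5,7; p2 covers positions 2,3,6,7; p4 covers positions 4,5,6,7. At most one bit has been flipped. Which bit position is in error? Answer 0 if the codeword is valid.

4

s1: b1⊕b3⊕b5⊕b7 = 0⊕0⊕1⊕1 = 0
s2: b2⊕b3⊕b6⊕b7 = 0⊕0⊕1⊕1 = 0
s4: b4⊕b5⊕b6⊕b7 = 0⊕1⊕1⊕1 = 1
Syndrome (s4...s1) = 100 → position 4.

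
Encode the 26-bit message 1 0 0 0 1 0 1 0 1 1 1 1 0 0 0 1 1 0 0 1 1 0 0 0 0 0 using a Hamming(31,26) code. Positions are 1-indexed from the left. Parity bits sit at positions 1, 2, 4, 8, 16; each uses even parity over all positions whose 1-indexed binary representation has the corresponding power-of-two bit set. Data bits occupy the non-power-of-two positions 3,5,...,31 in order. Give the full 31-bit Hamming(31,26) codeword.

Place data bits at non-power-of-two positions: b3=1, b5=0, b6=0, b7=0, b9=1, b10=0, b11=1, b12=0, b13=1, b14=1, b15=1, b17=1, b18=0, b19=0, b20=0, b21=1, b22=1, b23=0, b24=0, b25=1, b26=1, b27=0, b28=0, b29=0, b30=0, b31=0.
p1 = XOR of data positions {3,5,7,9,11,13,15,17,19,21,23,25,27,29,31} = 1⊕0⊕0⊕1⊕1⊕1⊕1⊕1⊕0⊕1⊕0⊕1⊕0⊕0⊕0 = 0
p2 = XOR of data positions {3,6,7,10,11,14,15,18,19,22,23,26,27,30,31} = 1⊕0⊕0⊕0⊕1⊕1⊕1⊕0⊕0⊕1⊕0⊕1⊕0⊕0⊕0 = 0
p4 = XOR of data positions {5,6,7,12,13,14,15,20,21,22,23,28,29,30,31} = 0⊕0⊕0⊕0⊕1⊕1⊕1⊕0⊕1⊕1⊕0⊕0⊕0⊕0⊕0 = 1
p8 = XOR of data positions {9,10,11,12,13,14,15,24,25,26,27,28,29,30,31} = 1⊕0⊕1⊕0⊕1⊕1⊕1⊕0⊕1⊕1⊕0⊕0⊕0⊕0⊕0 = 1
p16 = XOR of data positions {17,18,19,20,21,22,23,24,25,26,27,28,29,30,31} = 1⊕0⊕0⊕0⊕1⊕1⊕0⊕0⊕1⊕1⊕0⊕0⊕0⊕0⊕0 = 1
Codeword b1..b31 = 0011000110101111100011001100000

0011000110101111100011001100000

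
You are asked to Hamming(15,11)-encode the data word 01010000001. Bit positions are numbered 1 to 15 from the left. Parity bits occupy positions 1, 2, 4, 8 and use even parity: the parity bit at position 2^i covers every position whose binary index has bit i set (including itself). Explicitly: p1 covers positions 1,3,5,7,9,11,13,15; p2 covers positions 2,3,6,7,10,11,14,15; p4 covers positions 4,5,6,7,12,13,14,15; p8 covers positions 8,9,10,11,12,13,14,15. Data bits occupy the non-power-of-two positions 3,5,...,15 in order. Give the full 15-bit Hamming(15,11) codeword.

100110110000001

Place data bits at non-power-of-two positions: b3=0, b5=1, b6=0, b7=1, b9=0, b10=0, b11=0, b12=0, b13=0, b14=0, b15=1.
p1 = XOR of data positions {3,5,7,9,11,13,15} = 0⊕1⊕1⊕0⊕0⊕0⊕1 = 1
p2 = XOR of data positions {3,6,7,10,11,14,15} = 0⊕0⊕1⊕0⊕0⊕0⊕1 = 0
p4 = XOR of data positions {5,6,7,12,13,14,15} = 1⊕0⊕1⊕0⊕0⊕0⊕1 = 1
p8 = XOR of data positions {9,10,11,12,13,14,15} = 0⊕0⊕0⊕0⊕0⊕0⊕1 = 1
Codeword b1..b15 = 100110110000001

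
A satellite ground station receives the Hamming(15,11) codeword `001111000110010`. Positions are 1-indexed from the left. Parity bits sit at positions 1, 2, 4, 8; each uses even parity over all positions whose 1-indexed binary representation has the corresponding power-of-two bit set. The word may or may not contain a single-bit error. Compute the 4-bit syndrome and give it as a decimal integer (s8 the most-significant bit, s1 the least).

s1: b1⊕b3⊕b5⊕b7⊕b9⊕b11⊕b13⊕b15 = 0⊕1⊕1⊕0⊕0⊕1⊕0⊕0 = 1
s2: b2⊕b3⊕b6⊕b7⊕b10⊕b11⊕b14⊕b15 = 0⊕1⊕1⊕0⊕1⊕1⊕1⊕0 = 1
s4: b4⊕b5⊕b6⊕b7⊕b12⊕b13⊕b14⊕b15 = 1⊕1⊕1⊕0⊕0⊕0⊕1⊕0 = 0
s8: b8⊕b9⊕b10⊕b11⊕b12⊕b13⊕b14⊕b15 = 0⊕0⊕1⊕1⊕0⊕0⊕1⊕0 = 1
Syndrome (s8...s1) = 1011 → position 11.

11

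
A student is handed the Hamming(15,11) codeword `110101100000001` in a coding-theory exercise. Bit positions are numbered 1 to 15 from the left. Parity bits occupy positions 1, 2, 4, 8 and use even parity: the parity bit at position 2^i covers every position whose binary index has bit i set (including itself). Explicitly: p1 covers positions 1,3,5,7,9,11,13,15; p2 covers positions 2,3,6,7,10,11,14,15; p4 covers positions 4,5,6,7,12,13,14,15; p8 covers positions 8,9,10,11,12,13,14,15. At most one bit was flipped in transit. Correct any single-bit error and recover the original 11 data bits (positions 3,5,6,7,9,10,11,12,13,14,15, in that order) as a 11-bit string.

00111000001

s1: b1⊕b3⊕b5⊕b7⊕b9⊕b11⊕b13⊕b15 = 1⊕0⊕0⊕1⊕0⊕0⊕0⊕1 = 1
s2: b2⊕b3⊕b6⊕b7⊕b10⊕b11⊕b14⊕b15 = 1⊕0⊕1⊕1⊕0⊕0⊕0⊕1 = 0
s4: b4⊕b5⊕b6⊕b7⊕b12⊕b13⊕b14⊕b15 = 1⊕0⊕1⊕1⊕0⊕0⊕0⊕1 = 0
s8: b8⊕b9⊕b10⊕b11⊕b12⊕b13⊕b14⊕b15 = 0⊕0⊕0⊕0⊕0⊕0⊕0⊕1 = 1
Syndrome (s8...s1) = 1001 → position 9.
Flip bit 9: corrected codeword = 110101101000001
Data bits at positions 3,5,6,7,9,10,11,12,13,14,15: 00111000001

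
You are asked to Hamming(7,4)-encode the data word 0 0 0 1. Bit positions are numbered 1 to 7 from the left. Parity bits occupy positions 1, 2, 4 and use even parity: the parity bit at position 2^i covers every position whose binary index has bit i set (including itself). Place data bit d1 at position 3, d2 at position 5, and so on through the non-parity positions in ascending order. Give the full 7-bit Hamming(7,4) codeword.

1101001

Place data bits at non-power-of-two positions: b3=0, b5=0, b6=0, b7=1.
p1 = XOR of data positions {3,5,7} = 0⊕0⊕1 = 1
p2 = XOR of data positions {3,6,7} = 0⊕0⊕1 = 1
p4 = XOR of data positions {5,6,7} = 0⊕0⊕1 = 1
Codeword b1..b7 = 1101001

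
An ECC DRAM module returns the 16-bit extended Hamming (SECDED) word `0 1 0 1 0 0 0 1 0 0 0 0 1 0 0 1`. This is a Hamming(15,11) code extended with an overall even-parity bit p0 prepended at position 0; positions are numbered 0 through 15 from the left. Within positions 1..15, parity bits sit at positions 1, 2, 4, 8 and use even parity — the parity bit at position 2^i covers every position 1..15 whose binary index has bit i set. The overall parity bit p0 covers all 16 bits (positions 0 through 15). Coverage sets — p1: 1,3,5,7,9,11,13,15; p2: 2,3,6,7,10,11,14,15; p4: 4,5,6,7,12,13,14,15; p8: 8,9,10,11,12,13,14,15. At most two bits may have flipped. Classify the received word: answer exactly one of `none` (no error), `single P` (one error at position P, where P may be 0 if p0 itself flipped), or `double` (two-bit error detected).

single 6

s1: b1⊕b3⊕b5⊕b7⊕b9⊕b11⊕b13⊕b15 = 1⊕1⊕0⊕1⊕0⊕0⊕0⊕1 = 0
s2: b2⊕b3⊕b6⊕b7⊕b10⊕b11⊕b14⊕b15 = 0⊕1⊕0⊕1⊕0⊕0⊕0⊕1 = 1
s4: b4⊕b5⊕b6⊕b7⊕b12⊕b13⊕b14⊕b15 = 0⊕0⊕0⊕1⊕1⊕0⊕0⊕1 = 1
s8: b8⊕b9⊕b10⊕b11⊕b12⊕b13⊕b14⊕b15 = 0⊕0⊕0⊕0⊕1⊕0⊕0⊕1 = 0
Syndrome (s8...s1) = 0110 → position 6.
Overall parity (XOR of all 16 bits, including p0): 0⊕1⊕0⊕1⊕0⊕0⊕0⊕1⊕0⊕0⊕0⊕0⊕1⊕0⊕0⊕1 = 1
Overall=1, syndrome position=6 → single-bit error at position 6.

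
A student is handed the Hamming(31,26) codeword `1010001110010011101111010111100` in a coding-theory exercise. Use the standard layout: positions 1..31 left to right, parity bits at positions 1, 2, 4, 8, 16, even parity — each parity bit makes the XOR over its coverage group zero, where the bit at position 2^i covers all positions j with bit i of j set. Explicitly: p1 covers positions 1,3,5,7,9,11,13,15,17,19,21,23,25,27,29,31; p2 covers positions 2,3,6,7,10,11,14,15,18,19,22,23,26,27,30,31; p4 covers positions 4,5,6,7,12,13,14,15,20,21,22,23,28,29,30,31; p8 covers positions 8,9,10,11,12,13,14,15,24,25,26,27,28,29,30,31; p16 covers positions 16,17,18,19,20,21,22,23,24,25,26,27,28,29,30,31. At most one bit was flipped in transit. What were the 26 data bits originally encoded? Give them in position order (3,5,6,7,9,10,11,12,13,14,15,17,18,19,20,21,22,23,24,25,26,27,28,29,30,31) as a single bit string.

s1: b1⊕b3⊕b5⊕b7⊕b9⊕b11⊕b13⊕b15⊕b17⊕b19⊕b21⊕b23⊕b25⊕b27⊕b29⊕b31 = 1⊕1⊕0⊕1⊕1⊕0⊕0⊕1⊕1⊕1⊕1⊕0⊕0⊕1⊕1⊕0 = 0
s2: b2⊕b3⊕b6⊕b7⊕b10⊕b11⊕b14⊕b15⊕b18⊕b19⊕b22⊕b23⊕b26⊕b27⊕b30⊕b31 = 0⊕1⊕0⊕1⊕0⊕0⊕0⊕1⊕0⊕1⊕1⊕0⊕1⊕1⊕0⊕0 = 1
s4: b4⊕b5⊕b6⊕b7⊕b12⊕b13⊕b14⊕b15⊕b20⊕b21⊕b22⊕b23⊕b28⊕b29⊕b30⊕b31 = 0⊕0⊕0⊕1⊕1⊕0⊕0⊕1⊕1⊕1⊕1⊕0⊕1⊕1⊕0⊕0 = 0
s8: b8⊕b9⊕b10⊕b11⊕b12⊕b13⊕b14⊕b15⊕b24⊕b25⊕b26⊕b27⊕b28⊕b29⊕b30⊕b31 = 1⊕1⊕0⊕0⊕1⊕0⊕0⊕1⊕1⊕0⊕1⊕1⊕1⊕1⊕0⊕0 = 1
s16: b16⊕b17⊕b18⊕b19⊕b20⊕b21⊕b22⊕b23⊕b24⊕b25⊕b26⊕b27⊕b28⊕b29⊕b30⊕b31 = 1⊕1⊕0⊕1⊕1⊕1⊕1⊕0⊕1⊕0⊕1⊕1⊕1⊕1⊕0⊕0 = 1
Syndrome (s16...s1) = 11010 → position 26.
Flip bit 26: corrected codeword = 1010001110010011101111010011100
Data bits at positions 3,5,6,7,9,10,11,12,13,14,15,17,18,19,20,21,22,23,24,25,26,27,28,29,30,31: 10011001001101111010011100

10011001001101111010011100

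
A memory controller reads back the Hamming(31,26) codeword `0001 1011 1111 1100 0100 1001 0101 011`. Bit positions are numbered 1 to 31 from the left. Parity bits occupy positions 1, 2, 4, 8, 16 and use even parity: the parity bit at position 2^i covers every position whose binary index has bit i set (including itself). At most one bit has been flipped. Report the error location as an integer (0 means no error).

17

s1: b1⊕b3⊕b5⊕b7⊕b9⊕b11⊕b13⊕b15⊕b17⊕b19⊕b21⊕b23⊕b25⊕b27⊕b29⊕b31 = 0⊕0⊕1⊕1⊕1⊕1⊕1⊕0⊕0⊕0⊕1⊕0⊕0⊕0⊕0⊕1 = 1
s2: b2⊕b3⊕b6⊕b7⊕b10⊕b11⊕b14⊕b15⊕b18⊕b19⊕b22⊕b23⊕b26⊕b27⊕b30⊕b31 = 0⊕0⊕0⊕1⊕1⊕1⊕1⊕0⊕1⊕0⊕0⊕0⊕1⊕0⊕1⊕1 = 0
s4: b4⊕b5⊕b6⊕b7⊕b12⊕b13⊕b14⊕b15⊕b20⊕b21⊕b22⊕b23⊕b28⊕b29⊕b30⊕b31 = 1⊕1⊕0⊕1⊕1⊕1⊕1⊕0⊕0⊕1⊕0⊕0⊕1⊕0⊕1⊕1 = 0
s8: b8⊕b9⊕b10⊕b11⊕b12⊕b13⊕b14⊕b15⊕b24⊕b25⊕b26⊕b27⊕b28⊕b29⊕b30⊕b31 = 1⊕1⊕1⊕1⊕1⊕1⊕1⊕0⊕1⊕0⊕1⊕0⊕1⊕0⊕1⊕1 = 0
s16: b16⊕b17⊕b18⊕b19⊕b20⊕b21⊕b22⊕b23⊕b24⊕b25⊕b26⊕b27⊕b28⊕b29⊕b30⊕b31 = 0⊕0⊕1⊕0⊕0⊕1⊕0⊕0⊕1⊕0⊕1⊕0⊕1⊕0⊕1⊕1 = 1
Syndrome (s16...s1) = 10001 → position 17.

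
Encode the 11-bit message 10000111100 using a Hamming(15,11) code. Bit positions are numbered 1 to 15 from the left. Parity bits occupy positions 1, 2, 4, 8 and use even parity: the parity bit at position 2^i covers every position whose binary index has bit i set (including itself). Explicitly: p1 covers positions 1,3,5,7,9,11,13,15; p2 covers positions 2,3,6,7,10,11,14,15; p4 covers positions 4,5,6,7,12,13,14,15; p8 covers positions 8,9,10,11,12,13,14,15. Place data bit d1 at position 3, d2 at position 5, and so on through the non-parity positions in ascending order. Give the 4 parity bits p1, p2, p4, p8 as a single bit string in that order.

Place data bits at non-power-of-two positions: b3=1, b5=0, b6=0, b7=0, b9=0, b10=1, b11=1, b12=1, b13=1, b14=0, b15=0.
p1 = XOR of data positions {3,5,7,9,11,13,15} = 1⊕0⊕0⊕0⊕1⊕1⊕0 = 1
p2 = XOR of data positions {3,6,7,10,11,14,15} = 1⊕0⊕0⊕1⊕1⊕0⊕0 = 1
p4 = XOR of data positions {5,6,7,12,13,14,15} = 0⊕0⊕0⊕1⊕1⊕0⊕0 = 0
p8 = XOR of data positions {9,10,11,12,13,14,15} = 0⊕1⊕1⊕1⊕1⊕0⊕0 = 0
Parity bits p1,p2,p4,p8 = 1100

1100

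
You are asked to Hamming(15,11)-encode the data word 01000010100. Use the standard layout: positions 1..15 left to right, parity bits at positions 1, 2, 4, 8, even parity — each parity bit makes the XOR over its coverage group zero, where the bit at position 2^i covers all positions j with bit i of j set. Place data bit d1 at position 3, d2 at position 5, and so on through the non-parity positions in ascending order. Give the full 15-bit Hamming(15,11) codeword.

Place data bits at non-power-of-two positions: b3=0, b5=1, b6=0, b7=0, b9=0, b10=0, b11=1, b12=0, b13=1, b14=0, b15=0.
p1 = XOR of data positions {3,5,7,9,11,13,15} = 0⊕1⊕0⊕0⊕1⊕1⊕0 = 1
p2 = XOR of data positions {3,6,7,10,11,14,15} = 0⊕0⊕0⊕0⊕1⊕0⊕0 = 1
p4 = XOR of data positions {5,6,7,12,13,14,15} = 1⊕0⊕0⊕0⊕1⊕0⊕0 = 0
p8 = XOR of data positions {9,10,11,12,13,14,15} = 0⊕0⊕1⊕0⊕1⊕0⊕0 = 0
Codeword b1..b15 = 110010000010100

110010000010100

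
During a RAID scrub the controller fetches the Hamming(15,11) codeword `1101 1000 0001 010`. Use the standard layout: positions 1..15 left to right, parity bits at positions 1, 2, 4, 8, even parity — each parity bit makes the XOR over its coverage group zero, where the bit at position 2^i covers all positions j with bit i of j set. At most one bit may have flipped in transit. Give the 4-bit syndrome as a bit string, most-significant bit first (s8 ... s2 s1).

s1: b1⊕b3⊕b5⊕b7⊕b9⊕b11⊕b13⊕b15 = 1⊕0⊕1⊕0⊕0⊕0⊕0⊕0 = 0
s2: b2⊕b3⊕b6⊕b7⊕b10⊕b11⊕b14⊕b15 = 1⊕0⊕0⊕0⊕0⊕0⊕1⊕0 = 0
s4: b4⊕b5⊕b6⊕b7⊕b12⊕b13⊕b14⊕b15 = 1⊕1⊕0⊕0⊕1⊕0⊕1⊕0 = 0
s8: b8⊕b9⊕b10⊕b11⊕b12⊕b13⊕b14⊕b15 = 0⊕0⊕0⊕0⊕1⊕0⊕1⊕0 = 0
Syndrome (s8...s1) = 0000 → position 0 (no error).

0000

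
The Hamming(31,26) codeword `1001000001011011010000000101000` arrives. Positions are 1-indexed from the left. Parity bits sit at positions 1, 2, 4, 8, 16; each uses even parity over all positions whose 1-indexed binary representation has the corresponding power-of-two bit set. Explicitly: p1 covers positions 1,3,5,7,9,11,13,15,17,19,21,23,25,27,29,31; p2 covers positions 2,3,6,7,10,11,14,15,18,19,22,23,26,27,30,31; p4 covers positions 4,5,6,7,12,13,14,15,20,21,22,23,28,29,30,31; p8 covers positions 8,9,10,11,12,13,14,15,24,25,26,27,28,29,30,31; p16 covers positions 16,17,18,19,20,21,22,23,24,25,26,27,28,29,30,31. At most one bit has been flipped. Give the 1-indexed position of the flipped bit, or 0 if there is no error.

s1: b1⊕b3⊕b5⊕b7⊕b9⊕b11⊕b13⊕b15⊕b17⊕b19⊕b21⊕b23⊕b25⊕b27⊕b29⊕b31 = 1⊕0⊕0⊕0⊕0⊕0⊕1⊕1⊕0⊕0⊕0⊕0⊕0⊕0⊕0⊕0 = 1
s2: b2⊕b3⊕b6⊕b7⊕b10⊕b11⊕b14⊕b15⊕b18⊕b19⊕b22⊕b23⊕b26⊕b27⊕b30⊕b31 = 0⊕0⊕0⊕0⊕1⊕0⊕0⊕1⊕1⊕0⊕0⊕0⊕1⊕0⊕0⊕0 = 0
s4: b4⊕b5⊕b6⊕b7⊕b12⊕b13⊕b14⊕b15⊕b20⊕b21⊕b22⊕b23⊕b28⊕b29⊕b30⊕b31 = 1⊕0⊕0⊕0⊕1⊕1⊕0⊕1⊕0⊕0⊕0⊕0⊕1⊕0⊕0⊕0 = 1
s8: b8⊕b9⊕b10⊕b11⊕b12⊕b13⊕b14⊕b15⊕b24⊕b25⊕b26⊕b27⊕b28⊕b29⊕b30⊕b31 = 0⊕0⊕1⊕0⊕1⊕1⊕0⊕1⊕0⊕0⊕1⊕0⊕1⊕0⊕0⊕0 = 0
s16: b16⊕b17⊕b18⊕b19⊕b20⊕b21⊕b22⊕b23⊕b24⊕b25⊕b26⊕b27⊕b28⊕b29⊕b30⊕b31 = 1⊕0⊕1⊕0⊕0⊕0⊕0⊕0⊕0⊕0⊕1⊕0⊕1⊕0⊕0⊕0 = 0
Syndrome (s16...s1) = 00101 → position 5.

5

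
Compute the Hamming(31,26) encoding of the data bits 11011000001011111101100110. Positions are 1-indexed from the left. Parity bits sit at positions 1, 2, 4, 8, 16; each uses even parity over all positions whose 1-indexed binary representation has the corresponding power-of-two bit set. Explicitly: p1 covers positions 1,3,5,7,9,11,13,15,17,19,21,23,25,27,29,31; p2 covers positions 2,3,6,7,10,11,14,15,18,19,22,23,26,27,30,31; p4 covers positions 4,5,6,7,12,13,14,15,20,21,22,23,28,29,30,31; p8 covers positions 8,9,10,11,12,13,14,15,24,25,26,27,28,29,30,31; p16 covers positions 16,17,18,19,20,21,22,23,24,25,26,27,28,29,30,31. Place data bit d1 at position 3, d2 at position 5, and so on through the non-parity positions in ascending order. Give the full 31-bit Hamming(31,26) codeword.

Place data bits at non-power-of-two positions: b3=1, b5=1, b6=0, b7=1, b9=1, b10=0, b11=0, b12=0, b13=0, b14=0, b15=1, b17=0, b18=1, b19=1, b20=1, b21=1, b22=1, b23=1, b24=0, b25=1, b26=1, b27=0, b28=0, b29=1, b30=1, b31=0.
p1 = XOR of data positions {3,5,7,9,11,13,15,17,19,21,23,25,27,29,31} = 1⊕1⊕1⊕1⊕0⊕0⊕1⊕0⊕1⊕1⊕1⊕1⊕0⊕1⊕0 = 0
p2 = XOR of data positions {3,6,7,10,11,14,15,18,19,22,23,26,27,30,31} = 1⊕0⊕1⊕0⊕0⊕0⊕1⊕1⊕1⊕1⊕1⊕1⊕0⊕1⊕0 = 1
p4 = XOR of data positions {5,6,7,12,13,14,15,20,21,22,23,28,29,30,31} = 1⊕0⊕1⊕0⊕0⊕0⊕1⊕1⊕1⊕1⊕1⊕0⊕1⊕1⊕0 = 1
p8 = XOR of data positions {9,10,11,12,13,14,15,24,25,26,27,28,29,30,31} = 1⊕0⊕0⊕0⊕0⊕0⊕1⊕0⊕1⊕1⊕0⊕0⊕1⊕1⊕0 = 0
p16 = XOR of data positions {17,18,19,20,21,22,23,24,25,26,27,28,29,30,31} = 0⊕1⊕1⊕1⊕1⊕1⊕1⊕0⊕1⊕1⊕0⊕0⊕1⊕1⊕0 = 0
Codeword b1..b31 = 0111101010000010011111101100110

0111101010000010011111101100110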